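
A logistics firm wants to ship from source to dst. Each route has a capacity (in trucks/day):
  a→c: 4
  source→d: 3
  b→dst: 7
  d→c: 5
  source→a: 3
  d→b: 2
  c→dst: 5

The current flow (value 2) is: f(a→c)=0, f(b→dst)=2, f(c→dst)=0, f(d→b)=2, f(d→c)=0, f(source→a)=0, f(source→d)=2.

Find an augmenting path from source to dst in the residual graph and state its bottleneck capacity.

Residual along source→d→c→dst: source→d: 1, d→c: 5, c→dst: 5.
Bottleneck = min = 1.

source→d→c→dst, bottleneck 1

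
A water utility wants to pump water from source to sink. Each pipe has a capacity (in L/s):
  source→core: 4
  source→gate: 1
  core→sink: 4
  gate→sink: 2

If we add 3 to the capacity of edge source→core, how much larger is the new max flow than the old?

0

Original max flow = 5.
Even with extra capacity on source→core, another cut of capacity 5 remains binding.
New max flow = 5. Increase = 0.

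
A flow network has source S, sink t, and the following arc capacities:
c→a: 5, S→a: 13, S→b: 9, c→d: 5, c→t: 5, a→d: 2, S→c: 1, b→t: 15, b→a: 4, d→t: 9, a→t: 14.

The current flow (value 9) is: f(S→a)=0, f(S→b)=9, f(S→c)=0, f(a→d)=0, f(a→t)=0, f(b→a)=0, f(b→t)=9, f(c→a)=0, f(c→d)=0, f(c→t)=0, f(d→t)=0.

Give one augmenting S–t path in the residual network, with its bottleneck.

S→c→t, bottleneck 1

Residual along S→c→t: S→c: 1, c→t: 5.
Bottleneck = min = 1.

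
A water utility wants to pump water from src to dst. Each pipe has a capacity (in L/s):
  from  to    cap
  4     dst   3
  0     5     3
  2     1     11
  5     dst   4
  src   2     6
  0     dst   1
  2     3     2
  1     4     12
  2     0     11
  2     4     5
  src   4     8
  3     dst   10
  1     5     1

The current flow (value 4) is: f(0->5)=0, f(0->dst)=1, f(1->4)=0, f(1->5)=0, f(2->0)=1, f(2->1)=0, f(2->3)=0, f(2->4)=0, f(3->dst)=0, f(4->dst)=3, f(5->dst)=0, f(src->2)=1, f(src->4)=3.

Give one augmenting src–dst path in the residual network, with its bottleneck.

Residual along src->2->3->dst: src->2: 5, 2->3: 2, 3->dst: 10.
Bottleneck = min = 2.

src->2->3->dst, bottleneck 2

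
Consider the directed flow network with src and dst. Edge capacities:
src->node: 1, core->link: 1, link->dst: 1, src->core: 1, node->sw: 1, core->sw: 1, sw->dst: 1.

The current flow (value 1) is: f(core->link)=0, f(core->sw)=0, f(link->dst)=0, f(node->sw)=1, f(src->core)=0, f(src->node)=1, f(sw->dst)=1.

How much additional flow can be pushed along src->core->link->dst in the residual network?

Residual capacities along the path: src->core: 1, core->link: 1, link->dst: 1.
Minimum is 1.

1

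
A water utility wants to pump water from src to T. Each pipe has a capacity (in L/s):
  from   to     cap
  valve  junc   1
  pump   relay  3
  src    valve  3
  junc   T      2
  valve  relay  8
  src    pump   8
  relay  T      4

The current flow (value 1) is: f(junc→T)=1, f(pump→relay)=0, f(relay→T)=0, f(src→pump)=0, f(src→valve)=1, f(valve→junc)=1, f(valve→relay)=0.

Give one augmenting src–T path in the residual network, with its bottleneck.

src→valve→relay→T, bottleneck 2

Residual along src→valve→relay→T: src→valve: 2, valve→relay: 8, relay→T: 4.
Bottleneck = min = 2.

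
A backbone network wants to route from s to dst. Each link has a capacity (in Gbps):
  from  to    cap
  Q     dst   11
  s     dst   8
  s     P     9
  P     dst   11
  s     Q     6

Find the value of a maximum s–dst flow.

23

Augment s→dst: bottleneck 8. Total 8.
Augment s→P→dst: bottleneck 9. Total 17.
Augment s→Q→dst: bottleneck 6. Total 23.
No augmenting path remains in the residual graph.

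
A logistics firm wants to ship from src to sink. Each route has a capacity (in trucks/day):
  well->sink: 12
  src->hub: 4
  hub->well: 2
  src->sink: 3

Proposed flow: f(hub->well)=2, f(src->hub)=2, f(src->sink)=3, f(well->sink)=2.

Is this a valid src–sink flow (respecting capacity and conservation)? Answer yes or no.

Yes

Every edge has 0 ≤ f(e) ≤ cap(e).
At each intermediate node, inflow equals outflow.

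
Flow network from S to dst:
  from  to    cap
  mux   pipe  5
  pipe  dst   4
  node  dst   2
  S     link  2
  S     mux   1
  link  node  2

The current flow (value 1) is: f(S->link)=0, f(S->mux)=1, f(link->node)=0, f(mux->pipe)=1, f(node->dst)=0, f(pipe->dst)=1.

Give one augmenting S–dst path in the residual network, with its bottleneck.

Residual along S->link->node->dst: S->link: 2, link->node: 2, node->dst: 2.
Bottleneck = min = 2.

S->link->node->dst, bottleneck 2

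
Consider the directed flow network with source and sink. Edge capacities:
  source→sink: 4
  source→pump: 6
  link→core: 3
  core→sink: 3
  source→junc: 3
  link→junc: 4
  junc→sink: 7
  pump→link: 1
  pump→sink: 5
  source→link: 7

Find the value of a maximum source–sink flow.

Augment source→sink: bottleneck 4. Total 4.
Augment source→pump→sink: bottleneck 5. Total 9.
Augment source→junc→sink: bottleneck 3. Total 12.
Augment source→link→core→sink: bottleneck 3. Total 15.
Augment source→link→junc→sink: bottleneck 4. Total 19.
No augmenting path remains in the residual graph.

19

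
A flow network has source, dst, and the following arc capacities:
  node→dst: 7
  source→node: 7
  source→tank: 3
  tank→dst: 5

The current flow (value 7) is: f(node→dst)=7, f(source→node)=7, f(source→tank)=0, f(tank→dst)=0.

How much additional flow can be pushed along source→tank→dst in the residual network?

3

Residual capacities along the path: source→tank: 3, tank→dst: 5.
Minimum is 3.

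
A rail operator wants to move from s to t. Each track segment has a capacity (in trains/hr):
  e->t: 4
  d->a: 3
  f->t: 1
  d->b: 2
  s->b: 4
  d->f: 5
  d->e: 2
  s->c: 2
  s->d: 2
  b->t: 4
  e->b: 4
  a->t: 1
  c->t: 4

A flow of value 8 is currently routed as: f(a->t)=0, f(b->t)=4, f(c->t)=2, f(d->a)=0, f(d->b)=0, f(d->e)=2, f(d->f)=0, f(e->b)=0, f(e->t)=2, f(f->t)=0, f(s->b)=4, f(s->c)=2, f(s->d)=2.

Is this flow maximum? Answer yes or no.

Residual reachable from s: {s}; t is not reachable.
Saturated cut: s->d, s->b, s->c with total capacity 8 = current flow value. Flow is maximum.

Yes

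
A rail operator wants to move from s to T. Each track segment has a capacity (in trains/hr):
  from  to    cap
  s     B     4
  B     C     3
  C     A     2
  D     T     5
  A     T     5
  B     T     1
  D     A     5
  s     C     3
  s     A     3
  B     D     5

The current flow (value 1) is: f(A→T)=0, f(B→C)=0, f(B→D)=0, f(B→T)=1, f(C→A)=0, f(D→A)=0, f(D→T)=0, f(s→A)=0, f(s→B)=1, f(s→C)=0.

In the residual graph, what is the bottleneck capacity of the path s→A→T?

Residual capacities along the path: s→A: 3, A→T: 5.
Minimum is 3.

3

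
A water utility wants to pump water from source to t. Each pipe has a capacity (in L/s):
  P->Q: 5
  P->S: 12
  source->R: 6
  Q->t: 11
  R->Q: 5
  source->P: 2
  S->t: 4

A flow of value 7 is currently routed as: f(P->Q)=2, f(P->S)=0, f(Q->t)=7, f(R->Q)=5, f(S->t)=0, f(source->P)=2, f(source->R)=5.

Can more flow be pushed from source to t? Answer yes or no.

No

Residual reachable from source: {R, source}; t is not reachable.
Saturated cut: source->P, R->Q with total capacity 7 = current flow value. Flow is maximum.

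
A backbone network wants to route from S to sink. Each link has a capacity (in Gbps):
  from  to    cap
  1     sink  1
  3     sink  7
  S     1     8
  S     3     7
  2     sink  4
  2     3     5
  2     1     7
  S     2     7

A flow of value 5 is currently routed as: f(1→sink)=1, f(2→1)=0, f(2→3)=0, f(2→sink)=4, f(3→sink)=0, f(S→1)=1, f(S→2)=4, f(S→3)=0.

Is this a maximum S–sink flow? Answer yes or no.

Residual path S→3→sink has bottleneck 7 > 0.
Pushing 7 along it raises the flow to 12, so the given flow is not maximum.

No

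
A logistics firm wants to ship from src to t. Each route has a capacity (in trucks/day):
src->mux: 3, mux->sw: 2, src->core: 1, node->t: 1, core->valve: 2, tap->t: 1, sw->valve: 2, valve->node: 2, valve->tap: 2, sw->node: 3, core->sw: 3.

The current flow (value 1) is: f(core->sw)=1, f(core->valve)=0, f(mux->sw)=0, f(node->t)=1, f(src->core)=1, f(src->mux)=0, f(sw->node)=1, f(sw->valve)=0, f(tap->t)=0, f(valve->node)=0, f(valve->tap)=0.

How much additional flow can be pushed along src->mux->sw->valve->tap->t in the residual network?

Residual capacities along the path: src->mux: 3, mux->sw: 2, sw->valve: 2, valve->tap: 2, tap->t: 1.
Minimum is 1.

1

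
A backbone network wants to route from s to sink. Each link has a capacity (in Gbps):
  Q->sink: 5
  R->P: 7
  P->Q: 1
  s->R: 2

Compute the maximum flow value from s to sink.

1

Augment s->R->P->Q->sink: bottleneck 1. Total 1.
No augmenting path remains in the residual graph.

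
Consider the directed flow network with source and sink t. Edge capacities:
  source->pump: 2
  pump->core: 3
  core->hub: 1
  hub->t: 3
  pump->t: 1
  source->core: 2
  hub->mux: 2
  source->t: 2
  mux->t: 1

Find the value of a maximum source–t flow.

Augment source->t: bottleneck 2. Total 2.
Augment source->pump->t: bottleneck 1. Total 3.
Augment source->core->hub->t: bottleneck 1. Total 4.
No augmenting path remains in the residual graph.

4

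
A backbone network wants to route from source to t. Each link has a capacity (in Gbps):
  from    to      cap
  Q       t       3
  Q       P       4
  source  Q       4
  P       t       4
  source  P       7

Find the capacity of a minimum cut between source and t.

Max flow = 7 (via 2 augmenting paths).
In the residual at optimum, the set reachable from source is {P, Q, source}.
Cut edges: Q→t (cap 3), P→t (cap 4). Sum = 7.

7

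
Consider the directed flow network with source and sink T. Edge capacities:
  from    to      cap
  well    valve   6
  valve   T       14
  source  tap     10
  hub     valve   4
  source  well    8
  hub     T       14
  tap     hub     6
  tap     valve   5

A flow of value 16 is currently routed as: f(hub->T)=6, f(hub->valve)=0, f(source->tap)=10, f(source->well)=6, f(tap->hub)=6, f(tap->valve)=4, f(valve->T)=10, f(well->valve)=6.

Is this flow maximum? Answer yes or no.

Yes

Residual reachable from source: {source, well}; T is not reachable.
Saturated cut: source->tap, well->valve with total capacity 16 = current flow value. Flow is maximum.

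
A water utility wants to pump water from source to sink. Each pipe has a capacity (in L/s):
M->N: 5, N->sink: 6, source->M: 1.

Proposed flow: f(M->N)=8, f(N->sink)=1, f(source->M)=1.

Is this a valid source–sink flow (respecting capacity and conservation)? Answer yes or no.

Capacity violated on M->N: flow 8 > capacity 5.

No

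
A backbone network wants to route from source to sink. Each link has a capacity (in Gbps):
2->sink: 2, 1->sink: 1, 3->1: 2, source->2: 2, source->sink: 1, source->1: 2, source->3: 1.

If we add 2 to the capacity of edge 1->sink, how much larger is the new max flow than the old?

2

Original max flow = 4.
After raising cap(1->sink), augmenting paths through that edge carry 2 more units.
New max flow = 6. Increase = 2.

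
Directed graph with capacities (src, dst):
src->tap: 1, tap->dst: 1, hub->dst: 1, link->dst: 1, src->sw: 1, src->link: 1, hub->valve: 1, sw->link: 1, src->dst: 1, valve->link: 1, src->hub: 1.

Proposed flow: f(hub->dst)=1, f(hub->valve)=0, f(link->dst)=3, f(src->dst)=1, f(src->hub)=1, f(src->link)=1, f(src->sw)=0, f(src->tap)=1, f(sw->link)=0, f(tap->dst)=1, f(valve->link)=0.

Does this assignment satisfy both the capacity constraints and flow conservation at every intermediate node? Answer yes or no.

Capacity violated on link->dst: flow 3 > capacity 1.

No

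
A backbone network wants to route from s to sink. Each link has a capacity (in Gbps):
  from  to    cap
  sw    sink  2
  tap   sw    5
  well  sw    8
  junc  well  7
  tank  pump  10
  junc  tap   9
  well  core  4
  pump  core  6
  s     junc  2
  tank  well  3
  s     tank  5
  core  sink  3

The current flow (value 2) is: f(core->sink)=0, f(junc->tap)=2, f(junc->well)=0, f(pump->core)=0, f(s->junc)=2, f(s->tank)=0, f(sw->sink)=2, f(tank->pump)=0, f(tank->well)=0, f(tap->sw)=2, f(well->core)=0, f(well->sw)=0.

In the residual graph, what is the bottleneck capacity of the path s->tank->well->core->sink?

3

Residual capacities along the path: s->tank: 5, tank->well: 3, well->core: 4, core->sink: 3.
Minimum is 3.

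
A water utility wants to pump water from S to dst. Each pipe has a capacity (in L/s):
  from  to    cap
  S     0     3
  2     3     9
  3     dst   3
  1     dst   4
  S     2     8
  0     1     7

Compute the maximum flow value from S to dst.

Augment S->2->3->dst: bottleneck 3. Total 3.
Augment S->0->1->dst: bottleneck 3. Total 6.
No augmenting path remains in the residual graph.

6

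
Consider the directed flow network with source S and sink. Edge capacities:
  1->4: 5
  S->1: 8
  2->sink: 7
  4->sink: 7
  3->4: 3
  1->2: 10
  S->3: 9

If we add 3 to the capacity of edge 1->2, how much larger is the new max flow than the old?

Original max flow = 11.
Edge 1->2 does not cross the min cut (source side {3, S}), so extra capacity there cannot help.
New max flow = 11. Increase = 0.

0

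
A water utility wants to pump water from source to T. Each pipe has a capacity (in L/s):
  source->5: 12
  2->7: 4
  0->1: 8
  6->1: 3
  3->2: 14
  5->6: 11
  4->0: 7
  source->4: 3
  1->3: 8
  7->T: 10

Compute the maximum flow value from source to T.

4

Augment source->5->6->1->3->2->7->T: bottleneck 3. Total 3.
Augment source->4->0->1->3->2->7->T: bottleneck 1. Total 4.
No augmenting path remains in the residual graph.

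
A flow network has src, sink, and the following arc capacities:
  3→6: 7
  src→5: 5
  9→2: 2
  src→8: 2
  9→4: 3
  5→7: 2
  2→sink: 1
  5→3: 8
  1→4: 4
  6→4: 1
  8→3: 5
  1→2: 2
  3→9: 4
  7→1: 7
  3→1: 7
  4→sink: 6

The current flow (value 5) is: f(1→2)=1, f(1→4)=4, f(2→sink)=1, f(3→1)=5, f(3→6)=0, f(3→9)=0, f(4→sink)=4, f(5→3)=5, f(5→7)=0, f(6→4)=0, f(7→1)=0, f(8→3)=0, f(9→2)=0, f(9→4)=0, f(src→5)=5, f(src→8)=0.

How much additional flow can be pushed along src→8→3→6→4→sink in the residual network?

1

Residual capacities along the path: src→8: 2, 8→3: 5, 3→6: 7, 6→4: 1, 4→sink: 2.
Minimum is 1.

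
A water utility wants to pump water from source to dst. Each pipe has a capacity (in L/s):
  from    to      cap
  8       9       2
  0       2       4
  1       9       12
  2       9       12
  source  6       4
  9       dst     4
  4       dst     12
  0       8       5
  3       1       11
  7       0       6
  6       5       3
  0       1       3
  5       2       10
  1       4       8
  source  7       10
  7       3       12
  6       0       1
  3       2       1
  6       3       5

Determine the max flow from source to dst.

Augment source→6→3→1→4→dst: bottleneck 4. Total 4.
Augment source→7→0→8→9→dst: bottleneck 2. Total 6.
Augment source→7→0→2→9→dst: bottleneck 2. Total 8.
Augment source→7→0→1→4→dst: bottleneck 2. Total 10.
Augment source→7→3→1→4→dst: bottleneck 2. Total 12.
No augmenting path remains in the residual graph.

12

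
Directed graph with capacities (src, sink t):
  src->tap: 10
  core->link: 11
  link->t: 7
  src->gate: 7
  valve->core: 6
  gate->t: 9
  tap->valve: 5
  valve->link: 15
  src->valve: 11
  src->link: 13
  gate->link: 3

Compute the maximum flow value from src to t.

Augment src->gate->t: bottleneck 7. Total 7.
Augment src->link->t: bottleneck 7. Total 14.
No augmenting path remains in the residual graph.

14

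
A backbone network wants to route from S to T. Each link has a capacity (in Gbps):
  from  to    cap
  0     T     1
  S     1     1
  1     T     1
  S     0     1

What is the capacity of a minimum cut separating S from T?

Max flow = 2 (via 2 augmenting paths).
In the residual at optimum, the set reachable from S is {S}.
Cut edges: S→1 (cap 1), S→0 (cap 1). Sum = 2.

2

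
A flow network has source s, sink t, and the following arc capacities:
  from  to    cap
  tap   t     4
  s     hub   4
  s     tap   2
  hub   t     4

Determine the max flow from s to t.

Augment s->hub->t: bottleneck 4. Total 4.
Augment s->tap->t: bottleneck 2. Total 6.
No augmenting path remains in the residual graph.

6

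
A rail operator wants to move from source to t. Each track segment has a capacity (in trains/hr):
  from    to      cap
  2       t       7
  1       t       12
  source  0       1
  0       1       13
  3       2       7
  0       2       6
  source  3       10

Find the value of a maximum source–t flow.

Augment source->3->2->t: bottleneck 7. Total 7.
Augment source->0->1->t: bottleneck 1. Total 8.
No augmenting path remains in the residual graph.

8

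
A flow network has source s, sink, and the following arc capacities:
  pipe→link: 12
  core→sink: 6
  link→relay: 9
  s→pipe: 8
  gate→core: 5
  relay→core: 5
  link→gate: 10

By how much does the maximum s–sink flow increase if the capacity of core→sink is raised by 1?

Original max flow = 6.
After raising cap(core→sink), augmenting paths through that edge carry 1 more unit.
New max flow = 7. Increase = 1.

1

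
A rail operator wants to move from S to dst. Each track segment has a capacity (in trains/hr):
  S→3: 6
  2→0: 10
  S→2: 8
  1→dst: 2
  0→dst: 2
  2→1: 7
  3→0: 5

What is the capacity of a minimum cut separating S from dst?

Max flow = 4 (via 2 augmenting paths).
In the residual at optimum, the set reachable from S is {0, 1, 2, 3, S}.
Cut edges: 0→dst (cap 2), 1→dst (cap 2). Sum = 4.

4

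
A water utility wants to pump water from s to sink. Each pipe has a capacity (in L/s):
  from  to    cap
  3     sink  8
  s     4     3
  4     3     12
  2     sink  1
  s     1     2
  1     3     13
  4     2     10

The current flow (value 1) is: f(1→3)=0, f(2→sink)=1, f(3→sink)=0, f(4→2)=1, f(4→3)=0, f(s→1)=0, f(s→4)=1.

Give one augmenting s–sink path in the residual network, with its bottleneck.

Residual along s→4→3→sink: s→4: 2, 4→3: 12, 3→sink: 8.
Bottleneck = min = 2.

s→4→3→sink, bottleneck 2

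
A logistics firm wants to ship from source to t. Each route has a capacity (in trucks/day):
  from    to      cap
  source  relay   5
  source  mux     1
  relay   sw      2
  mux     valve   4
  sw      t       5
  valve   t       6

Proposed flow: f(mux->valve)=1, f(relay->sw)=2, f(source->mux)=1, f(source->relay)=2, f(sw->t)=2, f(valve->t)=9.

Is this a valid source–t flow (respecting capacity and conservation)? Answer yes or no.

Capacity violated on valve->t: flow 9 > capacity 6.

No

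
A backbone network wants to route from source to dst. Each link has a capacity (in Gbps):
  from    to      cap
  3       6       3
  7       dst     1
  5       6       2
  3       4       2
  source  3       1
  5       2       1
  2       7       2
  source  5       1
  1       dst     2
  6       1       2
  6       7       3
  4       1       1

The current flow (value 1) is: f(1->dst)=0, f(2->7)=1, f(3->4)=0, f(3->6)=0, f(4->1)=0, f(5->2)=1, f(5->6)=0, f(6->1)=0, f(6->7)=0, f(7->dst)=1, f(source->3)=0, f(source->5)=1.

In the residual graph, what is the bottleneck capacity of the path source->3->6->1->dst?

Residual capacities along the path: source->3: 1, 3->6: 3, 6->1: 2, 1->dst: 2.
Minimum is 1.

1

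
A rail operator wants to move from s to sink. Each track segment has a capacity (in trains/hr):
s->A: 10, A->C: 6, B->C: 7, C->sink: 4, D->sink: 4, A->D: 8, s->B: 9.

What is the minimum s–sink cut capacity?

8

Max flow = 8 (via 2 augmenting paths).
In the residual at optimum, the set reachable from s is {A, B, C, D, s}.
Cut edges: D->sink (cap 4), C->sink (cap 4). Sum = 8.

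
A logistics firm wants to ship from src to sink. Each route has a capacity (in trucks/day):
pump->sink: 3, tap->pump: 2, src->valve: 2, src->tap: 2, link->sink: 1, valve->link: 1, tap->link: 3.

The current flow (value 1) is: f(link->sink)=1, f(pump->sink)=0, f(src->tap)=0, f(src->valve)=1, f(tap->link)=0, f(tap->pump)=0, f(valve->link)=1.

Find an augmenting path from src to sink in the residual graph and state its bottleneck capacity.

Residual along src->tap->pump->sink: src->tap: 2, tap->pump: 2, pump->sink: 3.
Bottleneck = min = 2.

src->tap->pump->sink, bottleneck 2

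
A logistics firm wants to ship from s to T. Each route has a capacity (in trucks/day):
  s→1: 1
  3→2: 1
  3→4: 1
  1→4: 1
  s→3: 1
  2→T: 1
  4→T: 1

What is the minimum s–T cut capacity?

2

Max flow = 2 (via 2 augmenting paths).
In the residual at optimum, the set reachable from s is {s}.
Cut edges: s→3 (cap 1), s→1 (cap 1). Sum = 2.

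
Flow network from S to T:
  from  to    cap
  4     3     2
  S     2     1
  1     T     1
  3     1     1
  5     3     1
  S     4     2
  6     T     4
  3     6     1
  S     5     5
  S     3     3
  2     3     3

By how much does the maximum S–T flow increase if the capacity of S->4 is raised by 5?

Original max flow = 2.
Edge S->4 does not cross the min cut (source side {2, 3, 4, 5, S}), so extra capacity there cannot help.
New max flow = 2. Increase = 0.

0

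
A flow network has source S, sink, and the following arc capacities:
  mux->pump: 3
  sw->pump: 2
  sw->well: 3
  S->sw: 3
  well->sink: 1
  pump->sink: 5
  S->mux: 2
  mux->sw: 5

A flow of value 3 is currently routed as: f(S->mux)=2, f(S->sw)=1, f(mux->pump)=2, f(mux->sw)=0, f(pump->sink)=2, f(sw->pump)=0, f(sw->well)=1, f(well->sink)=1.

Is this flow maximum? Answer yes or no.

Residual path S->sw->pump->sink has bottleneck 2 > 0.
Pushing 2 along it raises the flow to 5, so the given flow is not maximum.

No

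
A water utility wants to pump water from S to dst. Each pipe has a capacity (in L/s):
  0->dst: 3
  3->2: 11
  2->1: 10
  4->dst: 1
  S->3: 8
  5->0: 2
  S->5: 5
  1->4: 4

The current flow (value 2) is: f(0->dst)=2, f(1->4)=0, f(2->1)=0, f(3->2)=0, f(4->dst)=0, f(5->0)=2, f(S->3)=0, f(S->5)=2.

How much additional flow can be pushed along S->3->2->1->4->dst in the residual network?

1

Residual capacities along the path: S->3: 8, 3->2: 11, 2->1: 10, 1->4: 4, 4->dst: 1.
Minimum is 1.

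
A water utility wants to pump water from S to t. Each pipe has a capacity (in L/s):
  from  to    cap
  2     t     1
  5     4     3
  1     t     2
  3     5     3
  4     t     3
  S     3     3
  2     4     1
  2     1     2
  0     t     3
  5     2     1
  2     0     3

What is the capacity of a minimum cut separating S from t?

3

Max flow = 3 (via 2 augmenting paths).
In the residual at optimum, the set reachable from S is {S}.
Cut edges: S->3 (cap 3). Sum = 3.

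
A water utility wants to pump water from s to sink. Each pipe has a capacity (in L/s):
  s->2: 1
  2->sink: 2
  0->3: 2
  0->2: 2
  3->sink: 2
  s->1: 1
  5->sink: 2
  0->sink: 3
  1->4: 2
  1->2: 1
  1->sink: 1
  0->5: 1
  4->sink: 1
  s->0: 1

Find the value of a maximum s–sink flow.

Augment s->0->sink: bottleneck 1. Total 1.
Augment s->1->sink: bottleneck 1. Total 2.
Augment s->2->sink: bottleneck 1. Total 3.
No augmenting path remains in the residual graph.

3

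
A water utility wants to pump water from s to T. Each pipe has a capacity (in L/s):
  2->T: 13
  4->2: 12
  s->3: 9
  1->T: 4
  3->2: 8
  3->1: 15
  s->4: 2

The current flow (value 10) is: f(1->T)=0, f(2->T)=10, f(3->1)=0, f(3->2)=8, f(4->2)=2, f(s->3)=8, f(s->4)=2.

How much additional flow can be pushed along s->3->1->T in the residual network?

1

Residual capacities along the path: s->3: 1, 3->1: 15, 1->T: 4.
Minimum is 1.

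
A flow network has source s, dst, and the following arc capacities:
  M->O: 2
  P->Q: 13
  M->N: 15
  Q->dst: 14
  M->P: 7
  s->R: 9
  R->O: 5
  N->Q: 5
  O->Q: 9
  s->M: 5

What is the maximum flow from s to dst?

Augment s->M->N->Q->dst: bottleneck 5. Total 5.
Augment s->R->O->Q->dst: bottleneck 5. Total 10.
No augmenting path remains in the residual graph.

10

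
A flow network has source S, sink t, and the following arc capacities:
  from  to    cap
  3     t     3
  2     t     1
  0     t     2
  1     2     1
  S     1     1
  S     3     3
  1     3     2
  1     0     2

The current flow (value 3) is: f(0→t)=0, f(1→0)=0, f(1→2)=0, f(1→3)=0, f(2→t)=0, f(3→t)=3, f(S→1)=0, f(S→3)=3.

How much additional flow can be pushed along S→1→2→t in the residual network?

1

Residual capacities along the path: S→1: 1, 1→2: 1, 2→t: 1.
Minimum is 1.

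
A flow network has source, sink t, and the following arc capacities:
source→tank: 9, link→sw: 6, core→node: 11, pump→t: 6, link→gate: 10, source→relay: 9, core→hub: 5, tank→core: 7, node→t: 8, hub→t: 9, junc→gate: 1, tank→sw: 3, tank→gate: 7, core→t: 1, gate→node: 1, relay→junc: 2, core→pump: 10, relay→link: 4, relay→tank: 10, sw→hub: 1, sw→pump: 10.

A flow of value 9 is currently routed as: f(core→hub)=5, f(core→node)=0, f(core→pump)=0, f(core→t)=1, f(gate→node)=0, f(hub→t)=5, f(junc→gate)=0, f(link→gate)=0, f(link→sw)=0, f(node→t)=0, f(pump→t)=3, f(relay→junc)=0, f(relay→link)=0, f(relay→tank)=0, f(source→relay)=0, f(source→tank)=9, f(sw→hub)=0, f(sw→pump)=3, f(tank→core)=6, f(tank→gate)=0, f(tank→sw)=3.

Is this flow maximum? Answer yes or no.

Residual path source→relay→link→sw→pump→t has bottleneck 3 > 0.
Pushing 3 along it raises the flow to 12, so the given flow is not maximum.

No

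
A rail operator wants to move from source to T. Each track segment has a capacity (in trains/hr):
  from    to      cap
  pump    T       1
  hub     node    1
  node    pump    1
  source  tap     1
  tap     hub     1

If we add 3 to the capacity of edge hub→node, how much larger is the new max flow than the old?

0

Original max flow = 1.
Edge hub→node does not cross the min cut (source side {source}), so extra capacity there cannot help.
New max flow = 1. Increase = 0.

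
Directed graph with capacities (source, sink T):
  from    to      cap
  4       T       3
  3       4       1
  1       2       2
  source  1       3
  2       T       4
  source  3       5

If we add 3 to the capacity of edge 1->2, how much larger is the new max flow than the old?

1

Original max flow = 3.
After raising cap(1->2), augmenting paths through that edge carry 1 more unit.
New max flow = 4. Increase = 1.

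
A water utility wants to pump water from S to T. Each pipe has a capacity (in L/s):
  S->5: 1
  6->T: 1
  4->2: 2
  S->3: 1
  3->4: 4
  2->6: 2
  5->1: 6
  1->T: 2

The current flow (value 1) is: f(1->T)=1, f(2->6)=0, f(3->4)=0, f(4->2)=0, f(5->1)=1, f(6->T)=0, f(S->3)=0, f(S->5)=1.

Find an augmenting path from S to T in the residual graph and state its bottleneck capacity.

Residual along S->3->4->2->6->T: S->3: 1, 3->4: 4, 4->2: 2, 2->6: 2, 6->T: 1.
Bottleneck = min = 1.

S->3->4->2->6->T, bottleneck 1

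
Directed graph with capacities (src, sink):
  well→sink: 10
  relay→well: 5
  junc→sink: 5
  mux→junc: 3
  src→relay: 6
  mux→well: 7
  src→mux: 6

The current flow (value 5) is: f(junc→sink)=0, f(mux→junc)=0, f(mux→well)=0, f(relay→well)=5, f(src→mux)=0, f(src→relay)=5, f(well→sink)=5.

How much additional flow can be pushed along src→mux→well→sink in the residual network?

5

Residual capacities along the path: src→mux: 6, mux→well: 7, well→sink: 5.
Minimum is 5.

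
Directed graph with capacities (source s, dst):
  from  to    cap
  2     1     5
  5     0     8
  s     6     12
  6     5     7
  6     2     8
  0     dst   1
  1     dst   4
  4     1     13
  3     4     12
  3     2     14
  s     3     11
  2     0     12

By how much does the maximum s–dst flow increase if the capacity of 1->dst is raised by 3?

Original max flow = 5.
After raising cap(1->dst), augmenting paths through that edge carry 3 more units.
New max flow = 8. Increase = 3.

3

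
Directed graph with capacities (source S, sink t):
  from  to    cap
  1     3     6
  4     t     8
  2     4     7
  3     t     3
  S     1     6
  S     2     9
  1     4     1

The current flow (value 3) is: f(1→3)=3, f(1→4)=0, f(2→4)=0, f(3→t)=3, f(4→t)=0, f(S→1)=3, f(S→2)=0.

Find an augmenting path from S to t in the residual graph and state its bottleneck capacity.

Residual along S→1→4→t: S→1: 3, 1→4: 1, 4→t: 8.
Bottleneck = min = 1.

S→1→4→t, bottleneck 1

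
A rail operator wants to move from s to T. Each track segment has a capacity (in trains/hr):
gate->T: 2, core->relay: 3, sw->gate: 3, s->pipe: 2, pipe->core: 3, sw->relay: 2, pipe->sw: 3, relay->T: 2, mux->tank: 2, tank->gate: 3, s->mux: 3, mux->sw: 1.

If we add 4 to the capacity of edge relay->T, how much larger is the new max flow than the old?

1

Original max flow = 4.
After raising cap(relay->T), augmenting paths through that edge carry 1 more unit.
New max flow = 5. Increase = 1.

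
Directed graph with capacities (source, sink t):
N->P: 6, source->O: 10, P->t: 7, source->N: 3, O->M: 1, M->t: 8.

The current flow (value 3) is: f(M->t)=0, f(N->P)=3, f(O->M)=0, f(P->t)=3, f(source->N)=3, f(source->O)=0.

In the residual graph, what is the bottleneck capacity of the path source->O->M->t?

1

Residual capacities along the path: source->O: 10, O->M: 1, M->t: 8.
Minimum is 1.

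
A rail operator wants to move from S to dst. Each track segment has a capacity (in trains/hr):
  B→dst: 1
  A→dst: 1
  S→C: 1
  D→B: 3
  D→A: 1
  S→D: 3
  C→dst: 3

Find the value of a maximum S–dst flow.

3

Augment S→C→dst: bottleneck 1. Total 1.
Augment S→D→B→dst: bottleneck 1. Total 2.
Augment S→D→A→dst: bottleneck 1. Total 3.
No augmenting path remains in the residual graph.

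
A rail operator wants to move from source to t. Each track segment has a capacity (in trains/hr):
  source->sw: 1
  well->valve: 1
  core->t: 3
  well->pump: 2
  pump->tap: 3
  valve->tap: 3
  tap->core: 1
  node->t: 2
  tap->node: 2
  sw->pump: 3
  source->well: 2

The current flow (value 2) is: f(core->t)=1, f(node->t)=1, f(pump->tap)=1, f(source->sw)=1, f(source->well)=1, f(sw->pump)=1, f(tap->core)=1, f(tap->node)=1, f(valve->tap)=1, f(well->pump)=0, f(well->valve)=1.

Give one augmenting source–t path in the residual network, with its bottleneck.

source->well->pump->tap->node->t, bottleneck 1

Residual along source->well->pump->tap->node->t: source->well: 1, well->pump: 2, pump->tap: 2, tap->node: 1, node->t: 1.
Bottleneck = min = 1.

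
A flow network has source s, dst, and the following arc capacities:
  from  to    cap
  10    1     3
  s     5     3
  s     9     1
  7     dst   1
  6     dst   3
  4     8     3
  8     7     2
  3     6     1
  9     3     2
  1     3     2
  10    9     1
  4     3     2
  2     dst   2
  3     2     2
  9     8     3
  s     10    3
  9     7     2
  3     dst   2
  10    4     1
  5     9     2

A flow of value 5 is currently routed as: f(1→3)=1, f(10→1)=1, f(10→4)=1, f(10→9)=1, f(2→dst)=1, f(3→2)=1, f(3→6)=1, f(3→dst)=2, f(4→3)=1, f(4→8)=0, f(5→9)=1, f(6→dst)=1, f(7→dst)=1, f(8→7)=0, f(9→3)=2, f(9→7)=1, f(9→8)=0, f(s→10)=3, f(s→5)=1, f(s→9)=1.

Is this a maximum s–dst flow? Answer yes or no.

Residual path s→5→9→10→1→3→2→dst has bottleneck 1 > 0.
Pushing 1 along it raises the flow to 6, so the given flow is not maximum.

No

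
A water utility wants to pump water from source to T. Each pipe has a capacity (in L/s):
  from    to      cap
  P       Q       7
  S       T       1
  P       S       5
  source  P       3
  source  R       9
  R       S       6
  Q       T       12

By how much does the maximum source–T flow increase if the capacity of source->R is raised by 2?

Original max flow = 4.
Edge source->R does not cross the min cut (source side {R, S, source}), so extra capacity there cannot help.
New max flow = 4. Increase = 0.

0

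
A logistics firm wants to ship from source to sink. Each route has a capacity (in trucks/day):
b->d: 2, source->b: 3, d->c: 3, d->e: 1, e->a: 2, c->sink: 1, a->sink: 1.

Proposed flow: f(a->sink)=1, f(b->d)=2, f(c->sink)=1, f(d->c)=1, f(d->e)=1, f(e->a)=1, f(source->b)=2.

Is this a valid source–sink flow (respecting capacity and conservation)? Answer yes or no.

Yes

Every edge has 0 ≤ f(e) ≤ cap(e).
At each intermediate node, inflow equals outflow.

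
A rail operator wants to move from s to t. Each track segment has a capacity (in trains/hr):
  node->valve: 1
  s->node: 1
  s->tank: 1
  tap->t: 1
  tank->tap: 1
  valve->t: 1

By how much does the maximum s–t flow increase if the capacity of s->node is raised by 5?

Original max flow = 2.
Even with extra capacity on s->node, another cut of capacity 2 remains binding.
New max flow = 2. Increase = 0.

0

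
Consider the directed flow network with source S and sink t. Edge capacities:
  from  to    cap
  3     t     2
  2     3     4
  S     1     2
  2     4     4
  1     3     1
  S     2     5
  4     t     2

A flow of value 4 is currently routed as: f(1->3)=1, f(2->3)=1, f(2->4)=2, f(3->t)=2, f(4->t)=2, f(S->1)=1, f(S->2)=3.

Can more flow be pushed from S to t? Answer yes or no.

No

Residual reachable from S: {1, 2, 3, 4, S}; t is not reachable.
Saturated cut: 3->t, 4->t with total capacity 4 = current flow value. Flow is maximum.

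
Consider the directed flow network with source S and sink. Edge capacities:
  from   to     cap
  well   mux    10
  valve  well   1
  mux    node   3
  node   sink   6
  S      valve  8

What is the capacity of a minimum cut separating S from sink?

1

Max flow = 1 (via 1 augmenting path).
In the residual at optimum, the set reachable from S is {S, valve}.
Cut edges: valve->well (cap 1). Sum = 1.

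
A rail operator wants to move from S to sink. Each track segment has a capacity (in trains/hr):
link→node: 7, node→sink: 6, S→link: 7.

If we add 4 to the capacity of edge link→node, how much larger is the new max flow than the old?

Original max flow = 6.
Edge link→node does not cross the min cut (source side {S, link, node}), so extra capacity there cannot help.
New max flow = 6. Increase = 0.

0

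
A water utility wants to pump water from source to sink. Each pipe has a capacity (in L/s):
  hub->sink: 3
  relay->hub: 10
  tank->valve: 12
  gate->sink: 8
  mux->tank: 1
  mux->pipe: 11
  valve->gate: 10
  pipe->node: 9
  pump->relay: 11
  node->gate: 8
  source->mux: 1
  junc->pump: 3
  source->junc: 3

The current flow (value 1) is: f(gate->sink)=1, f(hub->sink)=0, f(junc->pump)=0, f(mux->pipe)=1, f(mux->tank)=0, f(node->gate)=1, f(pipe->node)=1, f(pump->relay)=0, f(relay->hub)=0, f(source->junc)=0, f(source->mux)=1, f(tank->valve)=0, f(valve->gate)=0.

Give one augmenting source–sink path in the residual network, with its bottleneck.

source->junc->pump->relay->hub->sink, bottleneck 3

Residual along source->junc->pump->relay->hub->sink: source->junc: 3, junc->pump: 3, pump->relay: 11, relay->hub: 10, hub->sink: 3.
Bottleneck = min = 3.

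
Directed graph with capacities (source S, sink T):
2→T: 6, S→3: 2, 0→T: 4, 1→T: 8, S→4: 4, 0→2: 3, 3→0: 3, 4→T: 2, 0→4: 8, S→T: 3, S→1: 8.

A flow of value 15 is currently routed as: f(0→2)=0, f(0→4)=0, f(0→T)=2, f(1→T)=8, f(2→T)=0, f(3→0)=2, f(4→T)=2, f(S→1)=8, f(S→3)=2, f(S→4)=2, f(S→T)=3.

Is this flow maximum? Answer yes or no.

Residual reachable from S: {4, S}; T is not reachable.
Saturated cut: S→3, S→1, S→T, 4→T with total capacity 15 = current flow value. Flow is maximum.

Yes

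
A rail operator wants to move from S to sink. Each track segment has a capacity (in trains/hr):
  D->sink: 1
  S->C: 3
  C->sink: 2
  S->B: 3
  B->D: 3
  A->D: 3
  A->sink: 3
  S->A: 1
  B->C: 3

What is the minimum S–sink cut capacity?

Max flow = 4 (via 3 augmenting paths).
In the residual at optimum, the set reachable from S is {B, C, D, S}.
Cut edges: S->A (cap 1), D->sink (cap 1), C->sink (cap 2). Sum = 4.

4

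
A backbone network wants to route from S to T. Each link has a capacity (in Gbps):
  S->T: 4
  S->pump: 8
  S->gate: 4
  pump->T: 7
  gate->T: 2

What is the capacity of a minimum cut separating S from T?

Max flow = 13 (via 3 augmenting paths).
In the residual at optimum, the set reachable from S is {S, gate, pump}.
Cut edges: S->T (cap 4), pump->T (cap 7), gate->T (cap 2). Sum = 13.

13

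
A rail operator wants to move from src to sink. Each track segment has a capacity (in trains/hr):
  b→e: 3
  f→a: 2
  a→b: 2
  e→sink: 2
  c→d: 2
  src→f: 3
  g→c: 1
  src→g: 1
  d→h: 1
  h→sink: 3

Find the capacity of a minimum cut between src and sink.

3

Max flow = 3 (via 2 augmenting paths).
In the residual at optimum, the set reachable from src is {f, src}.
Cut edges: f→a (cap 2), src→g (cap 1). Sum = 3.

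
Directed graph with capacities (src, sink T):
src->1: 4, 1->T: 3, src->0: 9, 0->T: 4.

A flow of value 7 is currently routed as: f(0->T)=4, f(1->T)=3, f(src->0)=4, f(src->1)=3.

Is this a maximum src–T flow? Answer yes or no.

Residual reachable from src: {0, 1, src}; T is not reachable.
Saturated cut: 1->T, 0->T with total capacity 7 = current flow value. Flow is maximum.

Yes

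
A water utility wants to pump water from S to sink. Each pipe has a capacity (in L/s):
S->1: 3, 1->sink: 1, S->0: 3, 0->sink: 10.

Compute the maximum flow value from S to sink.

Augment S->1->sink: bottleneck 1. Total 1.
Augment S->0->sink: bottleneck 3. Total 4.
No augmenting path remains in the residual graph.

4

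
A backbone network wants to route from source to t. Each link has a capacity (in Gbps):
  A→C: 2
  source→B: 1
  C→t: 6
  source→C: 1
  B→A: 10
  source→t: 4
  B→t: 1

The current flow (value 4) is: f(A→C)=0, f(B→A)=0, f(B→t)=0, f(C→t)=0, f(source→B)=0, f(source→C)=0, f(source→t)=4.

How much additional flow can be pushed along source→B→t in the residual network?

Residual capacities along the path: source→B: 1, B→t: 1.
Minimum is 1.

1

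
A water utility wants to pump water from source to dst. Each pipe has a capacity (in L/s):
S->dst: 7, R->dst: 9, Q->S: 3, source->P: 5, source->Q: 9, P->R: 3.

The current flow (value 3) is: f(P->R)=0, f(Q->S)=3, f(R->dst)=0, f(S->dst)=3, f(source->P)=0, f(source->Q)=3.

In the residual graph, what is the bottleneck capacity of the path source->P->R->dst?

3

Residual capacities along the path: source->P: 5, P->R: 3, R->dst: 9.
Minimum is 3.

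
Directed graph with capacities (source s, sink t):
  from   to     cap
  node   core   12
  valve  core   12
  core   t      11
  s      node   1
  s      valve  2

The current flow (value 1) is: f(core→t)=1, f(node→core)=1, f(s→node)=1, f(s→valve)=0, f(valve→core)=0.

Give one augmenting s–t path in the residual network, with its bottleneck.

s→valve→core→t, bottleneck 2

Residual along s→valve→core→t: s→valve: 2, valve→core: 12, core→t: 10.
Bottleneck = min = 2.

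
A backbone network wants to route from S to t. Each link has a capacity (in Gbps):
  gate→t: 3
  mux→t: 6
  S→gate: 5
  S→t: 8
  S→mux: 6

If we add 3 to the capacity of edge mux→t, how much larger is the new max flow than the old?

0

Original max flow = 17.
Edge mux→t does not cross the min cut (source side {S, gate}), so extra capacity there cannot help.
New max flow = 17. Increase = 0.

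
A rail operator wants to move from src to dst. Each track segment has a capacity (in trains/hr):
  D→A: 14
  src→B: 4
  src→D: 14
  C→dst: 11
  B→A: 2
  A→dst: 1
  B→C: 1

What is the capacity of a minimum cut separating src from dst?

Max flow = 2 (via 2 augmenting paths).
In the residual at optimum, the set reachable from src is {A, B, D, src}.
Cut edges: B→C (cap 1), A→dst (cap 1). Sum = 2.

2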